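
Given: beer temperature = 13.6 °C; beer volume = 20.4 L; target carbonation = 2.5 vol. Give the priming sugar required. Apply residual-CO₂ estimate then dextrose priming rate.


residual = 14.695·(0.01821 + 0.09011·e^(−0.04·T));  sugar = (target − residual)·4.0·V
residual = 14.695·(0.01821 + 0.09011·e^(−0.04·13.6)) = 1.0362
sugar = (2.5 − 1.0362)·4.0·20.4

119.4484 g


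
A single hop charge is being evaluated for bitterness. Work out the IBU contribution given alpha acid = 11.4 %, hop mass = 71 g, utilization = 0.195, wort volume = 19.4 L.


IBU = (α/100)·mass·U·1000 / V
IBU = (11.4/100)·71·0.195·1000 / 19.4

81.3572 IBU


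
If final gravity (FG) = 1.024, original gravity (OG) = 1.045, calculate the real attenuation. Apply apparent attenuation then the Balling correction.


AA = (OG−FG)/(OG−1)·100;  RA = AA·0.8192
AA = (1.045 − 1.024)/(1.045 − 1)·100 = 46.6667
RA = 46.6667·0.8192

38.2293 %


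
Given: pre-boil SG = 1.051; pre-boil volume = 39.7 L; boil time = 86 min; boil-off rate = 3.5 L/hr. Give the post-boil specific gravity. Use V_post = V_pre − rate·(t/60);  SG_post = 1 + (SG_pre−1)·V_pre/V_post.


V_post = 39.7 − 3.5·(86/60) = 34.6833
SG_post = 1 + (1.051 − 1)·39.7/34.6833

1.0584


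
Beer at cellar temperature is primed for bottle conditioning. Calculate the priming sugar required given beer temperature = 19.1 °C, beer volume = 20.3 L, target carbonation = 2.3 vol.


residual = 14.695·(0.01821 + 0.09011·e^(−0.04·T));  sugar = (target − residual)·4.0·V
residual = 14.695·(0.01821 + 0.09011·e^(−0.04·19.1)) = 0.8844
sugar = (2.3 − 0.8844)·4.0·20.3

114.9474 g


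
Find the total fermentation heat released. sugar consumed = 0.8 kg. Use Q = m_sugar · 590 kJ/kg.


Q = 0.8 · 590

472.0000 kJ


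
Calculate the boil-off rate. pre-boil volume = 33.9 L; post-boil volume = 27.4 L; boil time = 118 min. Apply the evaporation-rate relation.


rate = (V_pre − V_post) / (t_min/60)
rate = (33.9 − 27.4) / (118/60)

3.3051 L/hr


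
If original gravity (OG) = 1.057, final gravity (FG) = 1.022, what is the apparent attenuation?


AA = (OG − FG)/(OG − 1) · 100
AA = (1.057 − 1.022)/(1.057 − 1) · 100

61.4035 %


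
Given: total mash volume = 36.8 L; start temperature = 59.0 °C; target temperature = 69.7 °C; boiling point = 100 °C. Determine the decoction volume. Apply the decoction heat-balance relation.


V_dec = V_total·(T_target − T_start)/(T_boil − T_start)
V_dec = 36.8·(69.7 − 59.0)/(100 − 59.0)

9.6039 L


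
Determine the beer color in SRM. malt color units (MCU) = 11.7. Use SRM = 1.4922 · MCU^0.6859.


SRM = 1.4922 · 11.7^0.6859

8.0630 SRM


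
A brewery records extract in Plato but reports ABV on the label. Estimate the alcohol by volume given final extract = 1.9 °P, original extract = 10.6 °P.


SG = 259/(259 − P);  ABV = (OG − FG)·131.25
OG = 259/(259 − 10.6) = 1.0427
FG = 259/(259 − 1.9) = 1.0074
ABV = (1.0427 − 1.0074)·131.25

4.6309 % ABV


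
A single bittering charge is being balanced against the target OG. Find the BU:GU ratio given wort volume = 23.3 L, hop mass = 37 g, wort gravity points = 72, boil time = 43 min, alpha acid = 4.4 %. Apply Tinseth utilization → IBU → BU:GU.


U = 1.65·0.000125^(GP/1000)·(1−e^(−0.04t))/4.15;  IBU = (α/100)·m·U·1000/V;  BU:GU = IBU/GP
U = 1.65·0.000125^(72/1000)·(1−e^(−0.04·43))/4.15 = 0.1709
IBU = (4.4/100)·37·0.1709·1000/23.3 = 11.9404
BU:GU = 11.9404/72

0.1658


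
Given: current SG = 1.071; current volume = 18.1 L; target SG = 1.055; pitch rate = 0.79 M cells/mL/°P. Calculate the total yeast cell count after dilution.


V_w = V·((SG_c−1)/(SG_t−1)−1);  °P = 259 − 259/SG_t;  cells = rate·(V+V_w)·°P
V_w = 18.1·((1.071−1)/(1.055−1)−1) = 5.2655
V_final = 18.1 + 5.2655 = 23.3655
°P = 259 − 259/1.055 = 13.5024
cells = 0.79·23.3655·13.5024

249.2363 billion cells


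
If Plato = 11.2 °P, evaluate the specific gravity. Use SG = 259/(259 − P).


SG = 259/(259 − 11.2)

1.0452


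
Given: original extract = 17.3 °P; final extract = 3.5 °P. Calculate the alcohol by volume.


SG = 259/(259 − P);  ABV = (OG − FG)·131.25
OG = 259/(259 − 17.3) = 1.0716
FG = 259/(259 − 3.5) = 1.0137
ABV = (1.0716 − 1.0137)·131.25

7.5964 % ABV


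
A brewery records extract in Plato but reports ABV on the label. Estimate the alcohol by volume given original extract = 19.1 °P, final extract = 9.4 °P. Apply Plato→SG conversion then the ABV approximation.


SG = 259/(259 − P);  ABV = (OG − FG)·131.25
OG = 259/(259 − 19.1) = 1.0796
FG = 259/(259 − 9.4) = 1.0377
ABV = (1.0796 − 1.0377)·131.25

5.5068 % ABV


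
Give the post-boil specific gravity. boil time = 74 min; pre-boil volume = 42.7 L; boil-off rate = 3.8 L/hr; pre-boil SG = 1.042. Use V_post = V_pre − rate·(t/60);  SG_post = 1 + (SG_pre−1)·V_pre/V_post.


V_post = 42.7 − 3.8·(74/60) = 38.0133
SG_post = 1 + (1.042 − 1)·42.7/38.0133

1.0472


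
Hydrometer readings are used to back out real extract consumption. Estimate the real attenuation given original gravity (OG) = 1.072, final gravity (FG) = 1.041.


AA = (OG−FG)/(OG−1)·100;  RA = AA·0.8192
AA = (1.072 − 1.041)/(1.072 − 1)·100 = 43.0556
RA = 43.0556·0.8192

35.2711 %


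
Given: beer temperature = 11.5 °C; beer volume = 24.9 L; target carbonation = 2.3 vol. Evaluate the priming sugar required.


residual = 14.695·(0.01821 + 0.09011·e^(−0.04·T));  sugar = (target − residual)·4.0·V
residual = 14.695·(0.01821 + 0.09011·e^(−0.04·11.5)) = 1.1035
sugar = (2.3 − 1.1035)·4.0·24.9

119.1694 g


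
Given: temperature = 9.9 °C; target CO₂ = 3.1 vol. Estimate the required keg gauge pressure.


psi = vols/(0.01821 + 0.09011·e^(−0.04·T)) − 14.695
psi = 3.1/(0.01821 + 0.09011·e^(−0.04·9.9)) − 14.695

24.6178 psi


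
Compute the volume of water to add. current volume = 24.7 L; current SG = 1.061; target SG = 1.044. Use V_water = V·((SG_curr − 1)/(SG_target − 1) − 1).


V_water = 24.7·((1.061 − 1)/(1.044 − 1) − 1)

9.5432 L


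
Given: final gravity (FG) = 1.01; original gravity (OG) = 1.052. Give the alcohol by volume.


ABV = (OG − FG) · 131.25
ABV = (1.052 − 1.01) · 131.25

5.5125 % ABV


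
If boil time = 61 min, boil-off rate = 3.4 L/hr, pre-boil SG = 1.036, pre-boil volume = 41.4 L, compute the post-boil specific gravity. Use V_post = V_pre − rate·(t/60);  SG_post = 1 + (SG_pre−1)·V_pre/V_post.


V_post = 41.4 − 3.4·(61/60) = 37.9433
SG_post = 1 + (1.036 − 1)·41.4/37.9433

1.0393


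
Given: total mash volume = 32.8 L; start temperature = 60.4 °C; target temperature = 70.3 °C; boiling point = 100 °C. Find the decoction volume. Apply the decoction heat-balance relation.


V_dec = V_total·(T_target − T_start)/(T_boil − T_start)
V_dec = 32.8·(70.3 − 60.4)/(100 − 60.4)

8.2000 L


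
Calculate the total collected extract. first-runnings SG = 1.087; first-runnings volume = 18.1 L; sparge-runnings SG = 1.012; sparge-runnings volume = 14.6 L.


total = Σ (SG_i − 1)·1000·V_i
first = (1.087 − 1)·1000·18.1 = 1574.7000
sparge = (1.012 − 1)·1000·14.6 = 175.2000
total = 1574.7000 + 175.2000

1749.9000 gravity·L


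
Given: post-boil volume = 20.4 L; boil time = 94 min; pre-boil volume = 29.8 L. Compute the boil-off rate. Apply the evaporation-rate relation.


rate = (V_pre − V_post) / (t_min/60)
rate = (29.8 − 20.4) / (94/60)

6.0000 L/hr


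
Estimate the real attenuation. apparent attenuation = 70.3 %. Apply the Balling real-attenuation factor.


RA = AA · 0.8192
RA = 70.3 · 0.8192

57.5898 %


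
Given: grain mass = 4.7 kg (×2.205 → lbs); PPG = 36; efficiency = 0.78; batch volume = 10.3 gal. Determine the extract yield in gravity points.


points = lbs × PPG × eff / vol
lbs = 4.7 × 2.205 = 10.3635
points = 10.3635 × 36 × 0.78 / 10.3

28.2531 points


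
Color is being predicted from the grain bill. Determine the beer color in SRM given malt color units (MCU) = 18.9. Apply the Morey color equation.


SRM = 1.4922 · MCU^0.6859
SRM = 1.4922 · 18.9^0.6859

11.2035 SRM


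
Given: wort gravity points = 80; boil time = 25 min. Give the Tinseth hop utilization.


U = 1.65·0.000125^(GP/1000) · (1 − e^(−0.04·t))/4.15
bigness = 1.65·0.000125^(80/1000) = 0.8040
boil_factor = (1 − e^(−0.04·25))/4.15 = 0.1523
U = 0.8040 · 0.1523

0.1225


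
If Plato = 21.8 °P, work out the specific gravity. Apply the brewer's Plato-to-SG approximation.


SG = 259/(259 − P)
SG = 259/(259 − 21.8)

1.0919


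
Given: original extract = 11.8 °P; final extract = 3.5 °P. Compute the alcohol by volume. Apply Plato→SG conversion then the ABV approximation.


SG = 259/(259 − P);  ABV = (OG − FG)·131.25
OG = 259/(259 − 11.8) = 1.0477
FG = 259/(259 − 3.5) = 1.0137
ABV = (1.0477 − 1.0137)·131.25

4.4672 % ABV


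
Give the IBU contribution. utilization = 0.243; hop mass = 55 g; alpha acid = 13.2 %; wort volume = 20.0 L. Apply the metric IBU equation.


IBU = (α/100)·mass·U·1000 / V
IBU = (13.2/100)·55·0.243·1000 / 20.0

88.2090 IBU


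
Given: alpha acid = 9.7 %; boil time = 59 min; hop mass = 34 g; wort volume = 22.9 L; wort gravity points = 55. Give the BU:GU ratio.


U = 1.65·0.000125^(GP/1000)·(1−e^(−0.04t))/4.15;  IBU = (α/100)·m·U·1000/V;  BU:GU = IBU/GP
U = 1.65·0.000125^(55/1000)·(1−e^(−0.04·59))/4.15 = 0.2196
IBU = (9.7/100)·34·0.2196·1000/22.9 = 31.6306
BU:GU = 31.6306/55

0.5751


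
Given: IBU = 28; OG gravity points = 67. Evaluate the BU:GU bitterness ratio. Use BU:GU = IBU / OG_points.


BU:GU = 28 / 67

0.4179


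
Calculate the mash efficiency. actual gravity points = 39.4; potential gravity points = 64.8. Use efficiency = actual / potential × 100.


efficiency = 39.4 / 64.8 × 100

60.8025 %


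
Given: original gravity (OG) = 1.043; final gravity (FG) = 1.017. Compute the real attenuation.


AA = (OG−FG)/(OG−1)·100;  RA = AA·0.8192
AA = (1.043 − 1.017)/(1.043 − 1)·100 = 60.4651
RA = 60.4651·0.8192

49.5330 %


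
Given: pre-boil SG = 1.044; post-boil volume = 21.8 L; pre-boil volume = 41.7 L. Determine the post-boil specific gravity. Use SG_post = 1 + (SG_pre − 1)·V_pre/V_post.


pts_pre = (1.044 − 1)·1000 = 44.0000
pts_post = 44.0000·41.7/21.8 = 84.1651
SG_post = 1 + 84.1651/1000

1.0842


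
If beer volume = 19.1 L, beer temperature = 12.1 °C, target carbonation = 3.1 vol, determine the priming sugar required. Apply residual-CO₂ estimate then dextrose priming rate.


residual = 14.695·(0.01821 + 0.09011·e^(−0.04·T));  sugar = (target − residual)·4.0·V
residual = 14.695·(0.01821 + 0.09011·e^(−0.04·12.1)) = 1.0837
sugar = (3.1 − 1.0837)·4.0·19.1

154.0455 g


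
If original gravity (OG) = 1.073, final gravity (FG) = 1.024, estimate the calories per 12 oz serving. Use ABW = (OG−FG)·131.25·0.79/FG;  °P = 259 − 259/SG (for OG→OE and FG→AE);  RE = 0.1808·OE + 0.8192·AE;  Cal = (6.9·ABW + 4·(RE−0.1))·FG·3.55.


ABW = (1.073 − 1.024)·131.25·0.79/1.024 = 4.9616
OE = 259 − 259/1.073 = 17.6207 °P
AE = 259 − 259/1.024 = 6.0703 °P
RE = 0.1808·17.6207 + 0.8192·6.0703 = 8.1586 °P
Cal = (6.9·4.9616 + 4·(8.1586−0.1))·1.024·3.55

241.6302 kcal


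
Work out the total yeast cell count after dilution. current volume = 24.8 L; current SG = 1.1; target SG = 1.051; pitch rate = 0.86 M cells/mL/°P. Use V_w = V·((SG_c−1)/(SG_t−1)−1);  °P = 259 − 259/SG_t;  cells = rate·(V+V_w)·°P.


V_w = 24.8·((1.1−1)/(1.051−1)−1) = 23.8275
V_final = 24.8 + 23.8275 = 48.6275
°P = 259 − 259/1.051 = 12.5680
cells = 0.86·48.6275·12.5680

525.5901 billion cells


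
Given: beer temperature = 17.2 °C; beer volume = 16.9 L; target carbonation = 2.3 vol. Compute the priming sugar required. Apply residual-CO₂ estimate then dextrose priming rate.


residual = 14.695·(0.01821 + 0.09011·e^(−0.04·T));  sugar = (target − residual)·4.0·V
residual = 14.695·(0.01821 + 0.09011·e^(−0.04·17.2)) = 0.9331
sugar = (2.3 − 0.9331)·4.0·16.9

92.4027 g


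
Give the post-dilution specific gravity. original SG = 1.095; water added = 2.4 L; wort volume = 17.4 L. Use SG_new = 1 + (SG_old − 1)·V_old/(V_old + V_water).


pts = (1.095 − 1)·1000·17.4/(17.4 + 2.4) = 83.4848
SG_new = 1 + 83.4848/1000

1.0835


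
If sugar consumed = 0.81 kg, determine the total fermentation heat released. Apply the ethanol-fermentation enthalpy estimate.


Q = m_sugar · 590 kJ/kg
Q = 0.81 · 590

477.9000 kJ


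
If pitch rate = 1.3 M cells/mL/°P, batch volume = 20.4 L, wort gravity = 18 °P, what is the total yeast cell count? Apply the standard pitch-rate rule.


cells (billions) = rate · V_L · °P
cells = 1.3 · 20.4 · 18

477.3600 billion cells


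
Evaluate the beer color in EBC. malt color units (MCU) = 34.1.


SRM = 1.4922·MCU^0.6859;  EBC = SRM·1.97
SRM = 1.4922·34.1^0.6859 = 16.7936
EBC = 16.7936·1.97

33.0834 EBC


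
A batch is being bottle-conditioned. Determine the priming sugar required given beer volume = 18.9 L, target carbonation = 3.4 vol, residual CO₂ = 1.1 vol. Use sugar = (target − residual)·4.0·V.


sugar = (3.4 − 1.1)·4.0·18.9

173.8800 g


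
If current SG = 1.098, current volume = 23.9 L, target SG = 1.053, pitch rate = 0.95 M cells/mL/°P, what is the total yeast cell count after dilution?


V_w = V·((SG_c−1)/(SG_t−1)−1);  °P = 259 − 259/SG_t;  cells = rate·(V+V_w)·°P
V_w = 23.9·((1.098−1)/(1.053−1)−1) = 20.2925
V_final = 23.9 + 20.2925 = 44.1925
°P = 259 − 259/1.053 = 13.0361
cells = 0.95·44.1925·13.0361

547.2918 billion cells


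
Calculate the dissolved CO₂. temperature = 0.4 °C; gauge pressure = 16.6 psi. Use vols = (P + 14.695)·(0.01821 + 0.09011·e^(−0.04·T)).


vols = (16.6 + 14.695)·(0.01821 + 0.09011·e^(−0.04·0.4))

3.3451 volumes


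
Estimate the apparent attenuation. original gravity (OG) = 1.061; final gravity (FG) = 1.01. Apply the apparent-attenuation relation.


AA = (OG − FG)/(OG − 1) · 100
AA = (1.061 − 1.01)/(1.061 − 1) · 100

83.6066 %


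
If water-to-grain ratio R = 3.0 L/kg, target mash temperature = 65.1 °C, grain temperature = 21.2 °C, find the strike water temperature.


T_strike = (0.41/R)·(T_mash − T_grain) + T_mash
T_strike = (0.41/3.0)·(65.1 − 21.2) + 65.1

71.0997 °C


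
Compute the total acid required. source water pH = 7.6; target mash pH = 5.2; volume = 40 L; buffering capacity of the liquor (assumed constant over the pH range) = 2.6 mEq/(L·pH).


acid = buffering capacity · (pH_source − pH_target) · V
acid = 2.6 · (7.6 − 5.2) · 40

249.6000 mEq


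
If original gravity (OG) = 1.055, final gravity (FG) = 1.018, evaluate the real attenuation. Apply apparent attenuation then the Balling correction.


AA = (OG−FG)/(OG−1)·100;  RA = AA·0.8192
AA = (1.055 − 1.018)/(1.055 − 1)·100 = 67.2727
RA = 67.2727·0.8192

55.1098 %


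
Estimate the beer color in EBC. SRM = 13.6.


EBC = SRM · 1.97
EBC = 13.6 · 1.97

26.7920 EBC


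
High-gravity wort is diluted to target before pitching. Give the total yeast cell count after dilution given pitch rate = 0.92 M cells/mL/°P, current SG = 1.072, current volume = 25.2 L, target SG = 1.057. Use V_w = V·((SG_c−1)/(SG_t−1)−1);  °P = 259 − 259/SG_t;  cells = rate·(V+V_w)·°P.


V_w = 25.2·((1.072−1)/(1.057−1)−1) = 6.6316
V_final = 25.2 + 6.6316 = 31.8316
°P = 259 − 259/1.057 = 13.9669
cells = 0.92·31.8316·13.9669

409.0210 billion cells


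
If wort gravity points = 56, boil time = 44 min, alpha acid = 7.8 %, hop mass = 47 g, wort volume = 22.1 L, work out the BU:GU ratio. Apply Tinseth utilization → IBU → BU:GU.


U = 1.65·0.000125^(GP/1000)·(1−e^(−0.04t))/4.15;  IBU = (α/100)·m·U·1000/V;  BU:GU = IBU/GP
U = 1.65·0.000125^(56/1000)·(1−e^(−0.04·44))/4.15 = 0.1990
IBU = (7.8/100)·47·0.1990·1000/22.1 = 33.0118
BU:GU = 33.0118/56

0.5895


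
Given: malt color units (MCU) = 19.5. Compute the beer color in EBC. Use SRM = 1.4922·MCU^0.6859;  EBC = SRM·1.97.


SRM = 1.4922·19.5^0.6859 = 11.4462
EBC = 11.4462·1.97

22.5490 EBC


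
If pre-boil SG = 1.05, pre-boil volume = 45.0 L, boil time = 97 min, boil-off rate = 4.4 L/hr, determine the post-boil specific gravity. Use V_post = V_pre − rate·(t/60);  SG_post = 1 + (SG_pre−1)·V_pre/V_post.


V_post = 45.0 − 4.4·(97/60) = 37.8867
SG_post = 1 + (1.05 − 1)·45.0/37.8867

1.0594


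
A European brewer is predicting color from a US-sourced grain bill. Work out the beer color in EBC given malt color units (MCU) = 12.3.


SRM = 1.4922·MCU^0.6859;  EBC = SRM·1.97
SRM = 1.4922·12.3^0.6859 = 8.3444
EBC = 8.3444·1.97

16.4384 EBC


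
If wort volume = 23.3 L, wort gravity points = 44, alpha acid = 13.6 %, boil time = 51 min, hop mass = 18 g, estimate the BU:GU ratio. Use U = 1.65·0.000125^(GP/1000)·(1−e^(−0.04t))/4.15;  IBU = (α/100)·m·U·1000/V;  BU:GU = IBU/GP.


U = 1.65·0.000125^(44/1000)·(1−e^(−0.04·51))/4.15 = 0.2329
IBU = (13.6/100)·18·0.2329·1000/23.3 = 24.4715
BU:GU = 24.4715/44

0.5562


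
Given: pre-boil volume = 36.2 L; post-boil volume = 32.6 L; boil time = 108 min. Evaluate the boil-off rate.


rate = (V_pre − V_post) / (t_min/60)
rate = (36.2 − 32.6) / (108/60)

2.0000 L/hr


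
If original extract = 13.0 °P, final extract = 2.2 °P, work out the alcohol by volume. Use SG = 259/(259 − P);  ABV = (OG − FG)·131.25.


OG = 259/(259 − 13.0) = 1.0528
FG = 259/(259 − 2.2) = 1.0086
ABV = (1.0528 − 1.0086)·131.25

5.8116 % ABV


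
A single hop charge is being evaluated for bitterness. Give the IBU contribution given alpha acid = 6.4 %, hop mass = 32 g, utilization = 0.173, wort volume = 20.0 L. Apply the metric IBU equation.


IBU = (α/100)·mass·U·1000 / V
IBU = (6.4/100)·32·0.173·1000 / 20.0

17.7152 IBU


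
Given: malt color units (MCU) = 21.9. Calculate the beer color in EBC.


SRM = 1.4922·MCU^0.6859;  EBC = SRM·1.97
SRM = 1.4922·21.9^0.6859 = 12.3947
EBC = 12.3947·1.97

24.4177 EBC


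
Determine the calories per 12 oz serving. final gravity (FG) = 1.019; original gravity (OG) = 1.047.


ABW = (OG−FG)·131.25·0.79/FG;  °P = 259 − 259/SG (for OG→OE and FG→AE);  RE = 0.1808·OE + 0.8192·AE;  Cal = (6.9·ABW + 4·(RE−0.1))·FG·3.55
ABW = (1.047 − 1.019)·131.25·0.79/1.019 = 2.8491
OE = 259 − 259/1.047 = 11.6266 °P
AE = 259 − 259/1.019 = 4.8292 °P
RE = 0.1808·11.6266 + 0.8192·4.8292 = 6.0582 °P
Cal = (6.9·2.8491 + 4·(6.0582−0.1))·1.019·3.55

157.3290 kcal


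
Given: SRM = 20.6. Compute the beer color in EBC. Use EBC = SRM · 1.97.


EBC = 20.6 · 1.97

40.5820 EBC


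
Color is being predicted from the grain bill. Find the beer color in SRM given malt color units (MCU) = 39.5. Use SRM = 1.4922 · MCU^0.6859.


SRM = 1.4922 · 39.5^0.6859

18.5752 SRM


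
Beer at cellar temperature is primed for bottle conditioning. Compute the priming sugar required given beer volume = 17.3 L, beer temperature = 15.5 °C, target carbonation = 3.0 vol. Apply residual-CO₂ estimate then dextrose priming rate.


residual = 14.695·(0.01821 + 0.09011·e^(−0.04·T));  sugar = (target − residual)·4.0·V
residual = 14.695·(0.01821 + 0.09011·e^(−0.04·15.5)) = 0.9799
sugar = (3.0 − 0.9799)·4.0·17.3

139.7893 g


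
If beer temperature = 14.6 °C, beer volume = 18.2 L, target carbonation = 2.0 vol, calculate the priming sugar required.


residual = 14.695·(0.01821 + 0.09011·e^(−0.04·T));  sugar = (target − residual)·4.0·V
residual = 14.695·(0.01821 + 0.09011·e^(−0.04·14.6)) = 1.0060
sugar = (2.0 − 1.0060)·4.0·18.2

72.3607 g


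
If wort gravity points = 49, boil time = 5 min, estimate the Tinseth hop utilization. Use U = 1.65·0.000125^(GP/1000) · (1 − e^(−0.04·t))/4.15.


bigness = 1.65·0.000125^(49/1000) = 1.0623
boil_factor = (1 − e^(−0.04·5))/4.15 = 0.0437
U = 1.0623 · 0.0437

0.0464


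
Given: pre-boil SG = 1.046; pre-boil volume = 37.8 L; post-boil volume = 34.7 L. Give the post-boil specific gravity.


SG_post = 1 + (SG_pre − 1)·V_pre/V_post
pts_pre = (1.046 − 1)·1000 = 46.0000
pts_post = 46.0000·37.8/34.7 = 50.1095
SG_post = 1 + 50.1095/1000

1.0501


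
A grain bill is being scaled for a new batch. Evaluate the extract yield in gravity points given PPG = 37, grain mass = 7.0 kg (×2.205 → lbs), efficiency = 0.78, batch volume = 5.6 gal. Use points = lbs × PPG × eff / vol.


lbs = 7.0 × 2.205 = 15.4350
points = 15.4350 × 37 × 0.78 / 5.6

79.5454 points


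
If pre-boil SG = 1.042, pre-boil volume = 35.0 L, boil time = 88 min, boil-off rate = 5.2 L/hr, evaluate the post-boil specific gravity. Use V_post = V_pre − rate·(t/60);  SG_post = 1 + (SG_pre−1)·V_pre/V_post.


V_post = 35.0 − 5.2·(88/60) = 27.3733
SG_post = 1 + (1.042 − 1)·35.0/27.3733

1.0537


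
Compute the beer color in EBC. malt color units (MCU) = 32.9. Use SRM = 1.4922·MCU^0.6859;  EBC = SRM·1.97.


SRM = 1.4922·32.9^0.6859 = 16.3860
EBC = 16.3860·1.97

32.2803 EBC


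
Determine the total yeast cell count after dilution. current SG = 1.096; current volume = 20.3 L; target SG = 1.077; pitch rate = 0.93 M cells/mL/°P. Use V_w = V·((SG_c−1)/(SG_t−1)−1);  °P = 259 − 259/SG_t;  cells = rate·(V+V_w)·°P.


V_w = 20.3·((1.096−1)/(1.077−1)−1) = 5.0091
V_final = 20.3 + 5.0091 = 25.3091
°P = 259 − 259/1.077 = 18.5172
cells = 0.93·25.3091·18.5172

435.8472 billion cells


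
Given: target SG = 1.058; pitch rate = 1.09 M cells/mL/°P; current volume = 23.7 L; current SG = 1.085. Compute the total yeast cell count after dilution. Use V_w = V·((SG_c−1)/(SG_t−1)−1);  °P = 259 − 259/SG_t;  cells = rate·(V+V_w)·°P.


V_w = 23.7·((1.085−1)/(1.058−1)−1) = 11.0328
V_final = 23.7 + 11.0328 = 34.7328
°P = 259 − 259/1.058 = 14.1985
cells = 1.09·34.7328·14.1985

537.5364 billion cells


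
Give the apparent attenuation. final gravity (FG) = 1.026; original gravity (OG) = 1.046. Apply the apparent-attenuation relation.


AA = (OG − FG)/(OG − 1) · 100
AA = (1.046 − 1.026)/(1.046 − 1) · 100

43.4783 %


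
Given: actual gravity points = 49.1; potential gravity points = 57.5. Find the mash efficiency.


efficiency = actual / potential × 100
efficiency = 49.1 / 57.5 × 100

85.3913 %


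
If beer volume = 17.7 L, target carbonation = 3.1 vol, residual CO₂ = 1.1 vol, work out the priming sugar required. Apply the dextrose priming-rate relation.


sugar = (target − residual)·4.0·V
sugar = (3.1 − 1.1)·4.0·17.7

141.6000 g


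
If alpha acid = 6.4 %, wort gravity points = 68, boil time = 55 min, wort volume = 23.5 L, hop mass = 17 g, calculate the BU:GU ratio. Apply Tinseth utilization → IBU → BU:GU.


U = 1.65·0.000125^(GP/1000)·(1−e^(−0.04t))/4.15;  IBU = (α/100)·m·U·1000/V;  BU:GU = IBU/GP
U = 1.65·0.000125^(68/1000)·(1−e^(−0.04·55))/4.15 = 0.1919
IBU = (6.4/100)·17·0.1919·1000/23.5 = 8.8835
BU:GU = 8.8835/68

0.1306


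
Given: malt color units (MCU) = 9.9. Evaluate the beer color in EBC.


SRM = 1.4922·MCU^0.6859;  EBC = SRM·1.97
SRM = 1.4922·9.9^0.6859 = 7.1901
EBC = 7.1901·1.97

14.1644 EBC


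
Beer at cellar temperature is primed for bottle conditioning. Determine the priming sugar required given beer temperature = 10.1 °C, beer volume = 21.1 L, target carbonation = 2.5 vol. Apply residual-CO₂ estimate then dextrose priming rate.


residual = 14.695·(0.01821 + 0.09011·e^(−0.04·T));  sugar = (target − residual)·4.0·V
residual = 14.695·(0.01821 + 0.09011·e^(−0.04·10.1)) = 1.1517
sugar = (2.5 − 1.1517)·4.0·21.1

113.7992 g


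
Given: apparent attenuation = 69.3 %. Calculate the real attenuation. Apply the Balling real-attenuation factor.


RA = AA · 0.8192
RA = 69.3 · 0.8192

56.7706 %


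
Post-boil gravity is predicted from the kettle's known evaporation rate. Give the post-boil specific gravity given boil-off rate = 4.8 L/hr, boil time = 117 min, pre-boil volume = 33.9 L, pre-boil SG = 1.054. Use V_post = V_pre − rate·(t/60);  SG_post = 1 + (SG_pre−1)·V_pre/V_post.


V_post = 33.9 − 4.8·(117/60) = 24.5400
SG_post = 1 + (1.054 − 1)·33.9/24.5400

1.0746


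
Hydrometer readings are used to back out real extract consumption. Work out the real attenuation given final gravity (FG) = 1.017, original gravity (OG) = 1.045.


AA = (OG−FG)/(OG−1)·100;  RA = AA·0.8192
AA = (1.045 − 1.017)/(1.045 − 1)·100 = 62.2222
RA = 62.2222·0.8192

50.9724 %


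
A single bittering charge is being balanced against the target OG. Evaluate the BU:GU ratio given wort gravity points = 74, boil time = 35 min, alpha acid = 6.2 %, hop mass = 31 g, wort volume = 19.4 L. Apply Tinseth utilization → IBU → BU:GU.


U = 1.65·0.000125^(GP/1000)·(1−e^(−0.04t))/4.15;  IBU = (α/100)·m·U·1000/V;  BU:GU = IBU/GP
U = 1.65·0.000125^(74/1000)·(1−e^(−0.04·35))/4.15 = 0.1540
IBU = (6.2/100)·31·0.1540·1000/19.4 = 15.2611
BU:GU = 15.2611/74

0.2062


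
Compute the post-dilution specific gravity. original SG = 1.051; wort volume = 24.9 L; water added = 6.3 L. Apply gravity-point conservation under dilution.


SG_new = 1 + (SG_old − 1)·V_old/(V_old + V_water)
pts = (1.051 − 1)·1000·24.9/(24.9 + 6.3) = 40.7019
SG_new = 1 + 40.7019/1000

1.0407


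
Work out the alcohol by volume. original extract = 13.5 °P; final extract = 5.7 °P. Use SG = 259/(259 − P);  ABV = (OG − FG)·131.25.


OG = 259/(259 − 13.5) = 1.0550
FG = 259/(259 − 5.7) = 1.0225
ABV = (1.0550 − 1.0225)·131.25

4.2639 % ABV


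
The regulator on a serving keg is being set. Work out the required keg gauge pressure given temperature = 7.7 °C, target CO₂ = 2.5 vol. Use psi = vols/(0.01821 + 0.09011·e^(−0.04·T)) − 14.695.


psi = 2.5/(0.01821 + 0.09011·e^(−0.04·7.7)) − 14.695

14.9142 psi


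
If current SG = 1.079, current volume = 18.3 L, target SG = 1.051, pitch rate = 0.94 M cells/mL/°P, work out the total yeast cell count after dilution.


V_w = V·((SG_c−1)/(SG_t−1)−1);  °P = 259 − 259/SG_t;  cells = rate·(V+V_w)·°P
V_w = 18.3·((1.079−1)/(1.051−1)−1) = 10.0471
V_final = 18.3 + 10.0471 = 28.3471
°P = 259 − 259/1.051 = 12.5680
cells = 0.94·28.3471·12.5680

334.8907 billion cells


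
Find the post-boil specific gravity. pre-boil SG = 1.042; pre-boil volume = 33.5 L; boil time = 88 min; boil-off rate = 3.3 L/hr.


V_post = V_pre − rate·(t/60);  SG_post = 1 + (SG_pre−1)·V_pre/V_post
V_post = 33.5 − 3.3·(88/60) = 28.6600
SG_post = 1 + (1.042 − 1)·33.5/28.6600

1.0491


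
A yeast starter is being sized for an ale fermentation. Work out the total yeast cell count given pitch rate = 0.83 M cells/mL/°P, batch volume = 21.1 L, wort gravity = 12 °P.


cells (billions) = rate · V_L · °P
cells = 0.83 · 21.1 · 12

210.1560 billion cells


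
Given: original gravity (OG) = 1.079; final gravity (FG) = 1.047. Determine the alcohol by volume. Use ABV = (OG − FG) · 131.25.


ABV = (1.079 − 1.047) · 131.25

4.2000 % ABV


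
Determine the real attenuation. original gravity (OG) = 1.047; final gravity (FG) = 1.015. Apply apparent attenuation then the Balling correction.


AA = (OG−FG)/(OG−1)·100;  RA = AA·0.8192
AA = (1.047 − 1.015)/(1.047 − 1)·100 = 68.0851
RA = 68.0851·0.8192

55.7753 %


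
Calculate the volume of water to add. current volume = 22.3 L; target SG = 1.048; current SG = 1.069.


V_water = V·((SG_curr − 1)/(SG_target − 1) − 1)
V_water = 22.3·((1.069 − 1)/(1.048 − 1) − 1)

9.7562 L


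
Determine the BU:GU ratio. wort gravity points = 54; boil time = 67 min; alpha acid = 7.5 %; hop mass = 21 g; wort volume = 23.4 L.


U = 1.65·0.000125^(GP/1000)·(1−e^(−0.04t))/4.15;  IBU = (α/100)·m·U·1000/V;  BU:GU = IBU/GP
U = 1.65·0.000125^(54/1000)·(1−e^(−0.04·67))/4.15 = 0.2279
IBU = (7.5/100)·21·0.2279·1000/23.4 = 15.3422
BU:GU = 15.3422/54

0.2841


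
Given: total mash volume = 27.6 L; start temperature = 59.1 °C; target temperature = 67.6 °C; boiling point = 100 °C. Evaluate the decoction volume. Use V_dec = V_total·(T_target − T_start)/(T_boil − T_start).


V_dec = 27.6·(67.6 − 59.1)/(100 − 59.1)

5.7359 L


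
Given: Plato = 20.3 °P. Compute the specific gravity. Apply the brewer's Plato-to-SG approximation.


SG = 259/(259 − P)
SG = 259/(259 − 20.3)

1.0850


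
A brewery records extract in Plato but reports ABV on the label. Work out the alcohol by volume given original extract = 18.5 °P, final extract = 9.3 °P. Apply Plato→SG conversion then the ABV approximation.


SG = 259/(259 − P);  ABV = (OG − FG)·131.25
OG = 259/(259 − 18.5) = 1.0769
FG = 259/(259 − 9.3) = 1.0372
ABV = (1.0769 − 1.0372)·131.25

5.2078 % ABV


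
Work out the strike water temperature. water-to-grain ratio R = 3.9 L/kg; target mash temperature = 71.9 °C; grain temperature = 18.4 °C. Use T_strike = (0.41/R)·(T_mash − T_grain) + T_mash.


T_strike = (0.41/3.9)·(71.9 − 18.4) + 71.9

77.5244 °C


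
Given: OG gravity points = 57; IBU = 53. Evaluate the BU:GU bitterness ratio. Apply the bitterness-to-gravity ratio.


BU:GU = IBU / OG_points
BU:GU = 53 / 57

0.9298


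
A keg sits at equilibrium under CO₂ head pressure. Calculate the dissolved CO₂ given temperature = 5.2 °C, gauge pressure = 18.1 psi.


vols = (P + 14.695)·(0.01821 + 0.09011·e^(−0.04·T))
vols = (18.1 + 14.695)·(0.01821 + 0.09011·e^(−0.04·5.2))

2.9974 volumes


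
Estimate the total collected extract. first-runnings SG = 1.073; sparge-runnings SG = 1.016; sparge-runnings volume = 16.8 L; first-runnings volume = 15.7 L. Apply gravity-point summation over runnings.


total = Σ (SG_i − 1)·1000·V_i
first = (1.073 − 1)·1000·15.7 = 1146.1000
sparge = (1.016 − 1)·1000·16.8 = 268.8000
total = 1146.1000 + 268.8000

1414.9000 gravity·L


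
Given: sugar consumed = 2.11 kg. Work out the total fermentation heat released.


Q = m_sugar · 590 kJ/kg
Q = 2.11 · 590

1244.9000 kJ


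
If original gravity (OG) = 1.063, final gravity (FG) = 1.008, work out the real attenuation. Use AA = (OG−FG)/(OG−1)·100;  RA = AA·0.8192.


AA = (1.063 − 1.008)/(1.063 − 1)·100 = 87.3016
RA = 87.3016·0.8192

71.5175 %


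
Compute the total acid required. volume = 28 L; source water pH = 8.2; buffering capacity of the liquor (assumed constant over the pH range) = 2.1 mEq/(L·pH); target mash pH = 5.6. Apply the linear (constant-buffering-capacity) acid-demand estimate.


acid = buffering capacity · (pH_source − pH_target) · V
acid = 2.1 · (8.2 − 5.6) · 28

152.8800 mEq


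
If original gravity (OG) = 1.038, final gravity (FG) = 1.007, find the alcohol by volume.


ABV = (OG − FG) · 131.25
ABV = (1.038 − 1.007) · 131.25

4.0688 % ABV


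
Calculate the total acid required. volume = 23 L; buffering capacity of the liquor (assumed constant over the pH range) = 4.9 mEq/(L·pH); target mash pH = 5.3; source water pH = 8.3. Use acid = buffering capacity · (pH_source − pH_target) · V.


acid = 4.9 · (8.3 − 5.3) · 23

338.1000 mEq


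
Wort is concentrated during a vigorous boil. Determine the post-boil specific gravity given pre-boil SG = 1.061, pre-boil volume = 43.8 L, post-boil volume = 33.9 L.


SG_post = 1 + (SG_pre − 1)·V_pre/V_post
pts_pre = (1.061 − 1)·1000 = 61.0000
pts_post = 61.0000·43.8/33.9 = 78.8142
SG_post = 1 + 78.8142/1000

1.0788


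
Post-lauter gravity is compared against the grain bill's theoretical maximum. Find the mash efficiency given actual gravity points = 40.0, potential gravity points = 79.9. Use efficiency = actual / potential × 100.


efficiency = 40.0 / 79.9 × 100

50.0626 %


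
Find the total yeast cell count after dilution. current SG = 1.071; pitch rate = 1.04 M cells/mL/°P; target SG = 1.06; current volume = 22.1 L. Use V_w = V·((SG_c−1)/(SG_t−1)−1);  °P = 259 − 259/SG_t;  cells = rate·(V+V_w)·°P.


V_w = 22.1·((1.071−1)/(1.06−1)−1) = 4.0517
V_final = 22.1 + 4.0517 = 26.1517
°P = 259 − 259/1.06 = 14.6604
cells = 1.04·26.1517·14.6604

398.7290 billion cells


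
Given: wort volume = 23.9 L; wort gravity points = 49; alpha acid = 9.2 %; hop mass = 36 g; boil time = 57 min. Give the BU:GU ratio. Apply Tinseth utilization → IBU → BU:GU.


U = 1.65·0.000125^(GP/1000)·(1−e^(−0.04t))/4.15;  IBU = (α/100)·m·U·1000/V;  BU:GU = IBU/GP
U = 1.65·0.000125^(49/1000)·(1−e^(−0.04·57))/4.15 = 0.2298
IBU = (9.2/100)·36·0.2298·1000/23.9 = 31.8431
BU:GU = 31.8431/49

0.6499


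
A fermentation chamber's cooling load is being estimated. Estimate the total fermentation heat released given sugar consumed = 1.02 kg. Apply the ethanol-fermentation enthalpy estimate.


Q = m_sugar · 590 kJ/kg
Q = 1.02 · 590

601.8000 kJ


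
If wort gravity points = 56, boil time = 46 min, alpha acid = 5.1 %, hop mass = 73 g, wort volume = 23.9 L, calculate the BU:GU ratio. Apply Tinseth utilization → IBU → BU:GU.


U = 1.65·0.000125^(GP/1000)·(1−e^(−0.04t))/4.15;  IBU = (α/100)·m·U·1000/V;  BU:GU = IBU/GP
U = 1.65·0.000125^(56/1000)·(1−e^(−0.04·46))/4.15 = 0.2022
IBU = (5.1/100)·73·0.2022·1000/23.9 = 31.4955
BU:GU = 31.4955/56

0.5624


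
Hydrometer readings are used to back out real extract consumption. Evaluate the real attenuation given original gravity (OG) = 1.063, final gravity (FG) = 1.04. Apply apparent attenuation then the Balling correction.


AA = (OG−FG)/(OG−1)·100;  RA = AA·0.8192
AA = (1.063 − 1.04)/(1.063 − 1)·100 = 36.5079
RA = 36.5079·0.8192

29.9073 %


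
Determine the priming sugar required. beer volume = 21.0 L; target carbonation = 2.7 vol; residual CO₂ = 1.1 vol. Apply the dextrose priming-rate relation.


sugar = (target − residual)·4.0·V
sugar = (2.7 − 1.1)·4.0·21.0

134.4000 g


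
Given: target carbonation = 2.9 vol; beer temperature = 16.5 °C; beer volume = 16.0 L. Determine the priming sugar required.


residual = 14.695·(0.01821 + 0.09011·e^(−0.04·T));  sugar = (target − residual)·4.0·V
residual = 14.695·(0.01821 + 0.09011·e^(−0.04·16.5)) = 0.9520
sugar = (2.9 − 0.9520)·4.0·16.0

124.6724 g


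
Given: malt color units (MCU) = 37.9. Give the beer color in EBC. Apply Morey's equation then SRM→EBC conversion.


SRM = 1.4922·MCU^0.6859;  EBC = SRM·1.97
SRM = 1.4922·37.9^0.6859 = 18.0558
EBC = 18.0558·1.97

35.5698 EBC


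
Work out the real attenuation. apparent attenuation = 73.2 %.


RA = AA · 0.8192
RA = 73.2 · 0.8192

59.9654 %


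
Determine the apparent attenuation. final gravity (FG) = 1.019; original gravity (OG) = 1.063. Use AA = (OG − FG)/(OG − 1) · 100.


AA = (1.063 − 1.019)/(1.063 − 1) · 100

69.8413 %


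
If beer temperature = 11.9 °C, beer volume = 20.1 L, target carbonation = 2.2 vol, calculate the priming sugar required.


residual = 14.695·(0.01821 + 0.09011·e^(−0.04·T));  sugar = (target − residual)·4.0·V
residual = 14.695·(0.01821 + 0.09011·e^(−0.04·11.9)) = 1.0903
sugar = (2.2 − 1.0903)·4.0·20.1

89.2237 g


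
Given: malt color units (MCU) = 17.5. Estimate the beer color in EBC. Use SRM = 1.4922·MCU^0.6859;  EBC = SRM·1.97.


SRM = 1.4922·17.5^0.6859 = 10.6274
EBC = 10.6274·1.97

20.9360 EBC


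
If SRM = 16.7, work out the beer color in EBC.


EBC = SRM · 1.97
EBC = 16.7 · 1.97

32.8990 EBC


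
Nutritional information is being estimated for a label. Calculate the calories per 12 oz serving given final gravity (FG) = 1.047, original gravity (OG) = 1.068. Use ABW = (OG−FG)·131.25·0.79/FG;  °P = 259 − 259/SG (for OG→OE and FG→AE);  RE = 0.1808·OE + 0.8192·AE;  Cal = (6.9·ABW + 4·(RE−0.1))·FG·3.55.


ABW = (1.068 − 1.047)·131.25·0.79/1.047 = 2.0797
OE = 259 − 259/1.068 = 16.4906 °P
AE = 259 − 259/1.047 = 11.6266 °P
RE = 0.1808·16.4906 + 0.8192·11.6266 = 12.5060 °P
Cal = (6.9·2.0797 + 4·(12.5060−0.1))·1.047·3.55

237.7810 kcal


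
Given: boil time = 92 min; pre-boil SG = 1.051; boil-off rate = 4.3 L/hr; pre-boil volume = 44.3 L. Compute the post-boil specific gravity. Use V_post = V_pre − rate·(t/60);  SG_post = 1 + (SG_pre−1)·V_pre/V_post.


V_post = 44.3 − 4.3·(92/60) = 37.7067
SG_post = 1 + (1.051 − 1)·44.3/37.7067

1.0599


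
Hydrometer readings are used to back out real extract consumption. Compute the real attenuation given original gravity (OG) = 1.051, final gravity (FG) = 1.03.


AA = (OG−FG)/(OG−1)·100;  RA = AA·0.8192
AA = (1.051 − 1.03)/(1.051 − 1)·100 = 41.1765
RA = 41.1765·0.8192

33.7318 %


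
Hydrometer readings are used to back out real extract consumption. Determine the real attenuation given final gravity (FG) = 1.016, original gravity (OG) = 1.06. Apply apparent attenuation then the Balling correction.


AA = (OG−FG)/(OG−1)·100;  RA = AA·0.8192
AA = (1.06 − 1.016)/(1.06 − 1)·100 = 73.3333
RA = 73.3333·0.8192

60.0747 %


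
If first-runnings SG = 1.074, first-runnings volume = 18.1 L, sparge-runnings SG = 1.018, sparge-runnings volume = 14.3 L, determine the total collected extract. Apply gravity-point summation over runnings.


total = Σ (SG_i − 1)·1000·V_i
first = (1.074 − 1)·1000·18.1 = 1339.4000
sparge = (1.018 − 1)·1000·14.3 = 257.4000
total = 1339.4000 + 257.4000

1596.8000 gravity·L


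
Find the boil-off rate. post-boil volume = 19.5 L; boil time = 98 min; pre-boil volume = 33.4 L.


rate = (V_pre − V_post) / (t_min/60)
rate = (33.4 − 19.5) / (98/60)

8.5102 L/hr


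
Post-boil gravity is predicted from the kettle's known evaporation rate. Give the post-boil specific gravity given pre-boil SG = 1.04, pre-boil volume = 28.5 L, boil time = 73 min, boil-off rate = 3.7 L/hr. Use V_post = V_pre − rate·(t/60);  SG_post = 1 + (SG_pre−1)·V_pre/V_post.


V_post = 28.5 − 3.7·(73/60) = 23.9983
SG_post = 1 + (1.04 − 1)·28.5/23.9983

1.0475


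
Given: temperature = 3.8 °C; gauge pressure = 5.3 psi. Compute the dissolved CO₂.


vols = (P + 14.695)·(0.01821 + 0.09011·e^(−0.04·T))
vols = (5.3 + 14.695)·(0.01821 + 0.09011·e^(−0.04·3.8))

1.9118 volumes


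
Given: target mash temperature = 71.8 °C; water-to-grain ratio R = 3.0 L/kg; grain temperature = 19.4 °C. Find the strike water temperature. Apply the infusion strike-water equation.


T_strike = (0.41/R)·(T_mash − T_grain) + T_mash
T_strike = (0.41/3.0)·(71.8 − 19.4) + 71.8

78.9613 °C


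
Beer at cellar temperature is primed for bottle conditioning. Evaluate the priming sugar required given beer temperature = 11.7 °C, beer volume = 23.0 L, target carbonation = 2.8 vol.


residual = 14.695·(0.01821 + 0.09011·e^(−0.04·T));  sugar = (target − residual)·4.0·V
residual = 14.695·(0.01821 + 0.09011·e^(−0.04·11.7)) = 1.0969
sugar = (2.8 − 1.0969)·4.0·23.0

156.6889 g


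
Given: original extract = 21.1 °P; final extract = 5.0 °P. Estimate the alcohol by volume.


SG = 259/(259 − P);  ABV = (OG − FG)·131.25
OG = 259/(259 − 21.1) = 1.0887
FG = 259/(259 − 5.0) = 1.0197
ABV = (1.0887 − 1.0197)·131.25

9.0573 % ABV


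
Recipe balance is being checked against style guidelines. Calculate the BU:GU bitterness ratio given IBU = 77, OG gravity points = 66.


BU:GU = IBU / OG_points
BU:GU = 77 / 66

1.1667
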